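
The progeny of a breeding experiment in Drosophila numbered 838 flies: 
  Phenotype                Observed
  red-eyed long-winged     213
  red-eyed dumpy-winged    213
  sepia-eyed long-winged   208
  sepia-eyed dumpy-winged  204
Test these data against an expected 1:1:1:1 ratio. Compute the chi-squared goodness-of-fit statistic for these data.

Under the 1:1:1:1 hypothesis (Σ ratio = 4, N = 838):
  red-eyed long-winged: 838 × 1/4 = 209.5
  red-eyed dumpy-winged: 838 × 1/4 = 209.5
  sepia-eyed long-winged: 838 × 1/4 = 209.5
  sepia-eyed dumpy-winged: 838 × 1/4 = 209.5
χ² = Σ (O − E)² / E
  red-eyed long-winged: (213 − 209.5)² / 209.5 = 0.0585
  red-eyed dumpy-winged: (213 − 209.5)² / 209.5 = 0.0585
  sepia-eyed long-winged: (208 − 209.5)² / 209.5 = 0.0107
  sepia-eyed dumpy-winged: (204 − 209.5)² / 209.5 = 0.1444
χ² = 0.0585 + 0.0585 + 0.0107 + 0.1444 = 0.2721 ≈ 0.272

0.272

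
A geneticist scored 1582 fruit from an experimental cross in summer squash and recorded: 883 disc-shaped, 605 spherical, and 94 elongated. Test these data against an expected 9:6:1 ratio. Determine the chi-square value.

0.526

Expected counts for N = 1582 under a 9:6:1 ratio (total parts = 16):
  disc-shaped: 1582 × 9/16 = 889.875
  spherical: 1582 × 6/16 = 593.25
  elongated: 1582 × 1/16 = 98.875
χ² = Σ (O − E)² / E
  disc-shaped: (883 − 889.875)² / 889.875 = 0.0531
  spherical: (605 − 593.25)² / 593.25 = 0.2327
  elongated: (94 − 98.875)² / 98.875 = 0.2404
χ² = 0.0531 + 0.2327 + 0.2404 = 0.5262 ≈ 0.526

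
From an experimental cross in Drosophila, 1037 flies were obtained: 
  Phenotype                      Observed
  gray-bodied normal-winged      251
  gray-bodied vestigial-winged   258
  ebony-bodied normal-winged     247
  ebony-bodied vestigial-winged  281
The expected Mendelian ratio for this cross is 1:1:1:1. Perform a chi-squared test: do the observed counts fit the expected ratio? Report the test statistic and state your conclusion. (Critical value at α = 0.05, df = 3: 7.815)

Total ratio parts = 4. Expected numbers out of 1037:
  gray-bodied normal-winged: 1037 × 1/4 = 259.25
  gray-bodied vestigial-winged: 1037 × 1/4 = 259.25
  ebony-bodied normal-winged: 1037 × 1/4 = 259.25
  ebony-bodied vestigial-winged: 1037 × 1/4 = 259.25
χ² = Σ (O − E)² / E
  gray-bodied normal-winged: (251 − 259.25)² / 259.25 = 0.2625
  gray-bodied vestigial-winged: (258 − 259.25)² / 259.25 = 0.0060
  ebony-bodied normal-winged: (247 − 259.25)² / 259.25 = 0.5788
  ebony-bodied vestigial-winged: (281 − 259.25)² / 259.25 = 1.8247
χ² = 0.2625 + 0.0060 + 0.5788 + 1.8247 = 2.672
Degrees of freedom = 4 − 1 = 3; critical value at α = 0.05 is 7.815.
Since 2.672 < 7.815, we fail to reject the null hypothesis — the data are consistent with the 1:1:1:1 ratio.

2.672; consistent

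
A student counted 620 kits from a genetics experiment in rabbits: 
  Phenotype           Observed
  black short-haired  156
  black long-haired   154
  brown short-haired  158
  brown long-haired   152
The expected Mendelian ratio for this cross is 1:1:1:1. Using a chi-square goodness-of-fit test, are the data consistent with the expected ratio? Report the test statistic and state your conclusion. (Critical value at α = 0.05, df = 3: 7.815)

0.129; consistent

Total ratio parts = 4. Expected numbers out of 620:
  black short-haired: 620 × 1/4 = 155
  black long-haired: 620 × 1/4 = 155
  brown short-haired: 620 × 1/4 = 155
  brown long-haired: 620 × 1/4 = 155
χ² = Σ (O − E)² / E
  black short-haired: (156 − 155)² / 155 = 0.0065
  black long-haired: (154 − 155)² / 155 = 0.0065
  brown short-haired: (158 − 155)² / 155 = 0.0581
  brown long-haired: (152 − 155)² / 155 = 0.0581
χ² = 0.0065 + 0.0065 + 0.0581 + 0.0581 = 0.1292 ≈ 0.129
Degrees of freedom = 4 − 1 = 3; critical value at α = 0.05 is 7.815.
Since 0.129 < 7.815, we fail to reject the null hypothesis — the data are consistent with the 1:1:1:1 ratio.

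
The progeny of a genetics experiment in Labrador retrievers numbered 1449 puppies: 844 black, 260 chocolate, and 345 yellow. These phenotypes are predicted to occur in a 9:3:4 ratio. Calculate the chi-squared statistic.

2.352

The 9:3:4 ratio has 16 parts, so with N = 1449 the expected counts are:
  black: 1449 × 9/16 = 815.0625
  chocolate: 1449 × 3/16 = 271.6875
  yellow: 1449 × 4/16 = 362.25
χ² = Σ (O − E)² / E
  black: (844 − 815.0625)² / 815.0625 = 1.0274
  chocolate: (260 − 271.6875)² / 271.6875 = 0.5028
  yellow: (345 − 362.25)² / 362.25 = 0.8214
χ² = 1.0274 + 0.5028 + 0.8214 = 2.3516 ≈ 2.352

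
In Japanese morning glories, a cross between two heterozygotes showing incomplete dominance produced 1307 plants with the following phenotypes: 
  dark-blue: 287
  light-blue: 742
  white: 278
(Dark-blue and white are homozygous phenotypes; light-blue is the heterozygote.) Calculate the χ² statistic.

24.094

With incomplete dominance, a heterozygote × heterozygote cross gives a 1:2:1 phenotypic ratio.
Expected counts for N = 1307 under a 1:2:1 ratio (total parts = 4):
  dark-blue: 1307 × 1/4 = 326.75
  light-blue: 1307 × 2/4 = 653.5
  white: 1307 × 1/4 = 326.75
χ² = Σ (O − E)² / E
  dark-blue: (287 − 326.75)² / 326.75 = 4.8357
  light-blue: (742 − 653.5)² / 653.5 = 11.9851
  white: (278 − 326.75)² / 326.75 = 7.2733
χ² = 4.8357 + 11.9851 + 7.2733 = 24.0941 ≈ 24.094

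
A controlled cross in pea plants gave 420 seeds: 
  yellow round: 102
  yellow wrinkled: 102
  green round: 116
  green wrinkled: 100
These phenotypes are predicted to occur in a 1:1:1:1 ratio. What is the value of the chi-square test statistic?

Total ratio parts = 4. Expected numbers out of 420:
  yellow round: 420 × 1/4 = 105
  yellow wrinkled: 420 × 1/4 = 105
  green round: 420 × 1/4 = 105
  green wrinkled: 420 × 1/4 = 105
χ² = Σ (O − E)² / E
  yellow round: (102 − 105)² / 105 = 0.0857
  yellow wrinkled: (102 − 105)² / 105 = 0.0857
  green round: (116 − 105)² / 105 = 1.1524
  green wrinkled: (100 − 105)² / 105 = 0.2381
χ² = 0.0857 + 0.0857 + 1.1524 + 0.2381 = 1.5619 ≈ 1.562

1.562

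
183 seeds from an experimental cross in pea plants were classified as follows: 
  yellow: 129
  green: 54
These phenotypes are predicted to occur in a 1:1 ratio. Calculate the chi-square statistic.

30.738

The 1:1 ratio has 2 parts, so with N = 183 the expected counts are:
  yellow: 183 × 1/2 = 91.5
  green: 183 × 1/2 = 91.5
χ² = Σ (O − E)² / E
  yellow: (129 − 91.5)² / 91.5 = 15.3689
  green: (54 − 91.5)² / 91.5 = 15.3689
χ² = 15.3689 + 15.3689 = 30.7378 ≈ 30.738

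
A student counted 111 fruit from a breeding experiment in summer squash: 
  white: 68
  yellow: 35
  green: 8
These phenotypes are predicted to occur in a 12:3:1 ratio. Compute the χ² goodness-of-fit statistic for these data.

12.628

Expected counts for N = 111 under a 12:3:1 ratio (total parts = 16):
  white: 111 × 12/16 = 83.25
  yellow: 111 × 3/16 = 20.8125
  green: 111 × 1/16 = 6.9375
χ² = Σ (O − E)² / E
  white: (68 − 83.25)² / 83.25 = 2.7935
  yellow: (35 − 20.8125)² / 20.8125 = 9.6714
  green: (8 − 6.9375)² / 6.9375 = 0.1627
χ² = 2.7935 + 9.6714 + 0.1627 = 12.6276 ≈ 12.628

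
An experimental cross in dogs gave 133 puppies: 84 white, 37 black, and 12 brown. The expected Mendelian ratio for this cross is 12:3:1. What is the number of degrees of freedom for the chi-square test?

2

A goodness-of-fit test with 3 phenotype classes has df = 3 − 1 = 2.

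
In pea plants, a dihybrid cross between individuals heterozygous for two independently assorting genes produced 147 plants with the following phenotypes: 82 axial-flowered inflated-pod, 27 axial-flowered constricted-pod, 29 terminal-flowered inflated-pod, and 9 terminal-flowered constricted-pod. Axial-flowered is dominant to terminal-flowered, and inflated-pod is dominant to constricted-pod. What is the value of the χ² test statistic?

A dihybrid F₂ with independent assortment and complete dominance at both loci gives a 9:3:3:1 phenotypic ratio.
Total ratio parts = 16. Expected numbers out of 147:
  axial-flowered inflated-pod: 147 × 9/16 = 82.6875
  axial-flowered constricted-pod: 147 × 3/16 = 27.5625
  terminal-flowered inflated-pod: 147 × 3/16 = 27.5625
  terminal-flowered constricted-pod: 147 × 1/16 = 9.1875
χ² = Σ (O − E)² / E
  axial-flowered inflated-pod: (82 − 82.6875)² / 82.6875 = 0.0057
  axial-flowered constricted-pod: (27 − 27.5625)² / 27.5625 = 0.0115
  terminal-flowered inflated-pod: (29 − 27.5625)² / 27.5625 = 0.0750
  terminal-flowered constricted-pod: (9 − 9.1875)² / 9.1875 = 0.0038
χ² = 0.0057 + 0.0115 + 0.0750 + 0.0038 = 0.096

0.096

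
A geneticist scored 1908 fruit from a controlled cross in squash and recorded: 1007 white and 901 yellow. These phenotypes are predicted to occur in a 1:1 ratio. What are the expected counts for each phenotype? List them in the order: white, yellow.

The 1:1 ratio has 2 parts, so with N = 1908 the expected counts are:
  white: 1908 × 1/2 = 954
  yellow: 1908 × 1/2 = 954

954, 954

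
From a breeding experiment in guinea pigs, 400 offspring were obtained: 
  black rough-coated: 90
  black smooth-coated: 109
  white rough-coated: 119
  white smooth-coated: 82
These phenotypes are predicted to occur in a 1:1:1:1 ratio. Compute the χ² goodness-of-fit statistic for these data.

The 1:1:1:1 ratio has 4 parts, so with N = 400 the expected counts are:
  black rough-coated: 400 × 1/4 = 100
  black smooth-coated: 400 × 1/4 = 100
  white rough-coated: 400 × 1/4 = 100
  white smooth-coated: 400 × 1/4 = 100
χ² = Σ (O − E)² / E
  black rough-coated: (90 − 100)² / 100 = 1.0000
  black smooth-coated: (109 − 100)² / 100 = 0.8100
  white rough-coated: (119 − 100)² / 100 = 3.6100
  white smooth-coated: (82 − 100)² / 100 = 3.2400
χ² = 1.0000 + 0.8100 + 3.6100 + 3.2400 = 8.660

8.660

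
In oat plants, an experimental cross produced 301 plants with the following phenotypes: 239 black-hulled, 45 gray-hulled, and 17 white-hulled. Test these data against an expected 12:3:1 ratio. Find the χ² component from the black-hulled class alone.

0.778

The 12:3:1 ratio has 16 parts, so with N = 301 the expected counts are:
  black-hulled: 301 × 12/16 = 225.75
  gray-hulled: 301 × 3/16 = 56.4375
  white-hulled: 301 × 1/16 = 18.8125
Contribution of black-hulled: (239 − 225.75)² / 225.75 = 0.7777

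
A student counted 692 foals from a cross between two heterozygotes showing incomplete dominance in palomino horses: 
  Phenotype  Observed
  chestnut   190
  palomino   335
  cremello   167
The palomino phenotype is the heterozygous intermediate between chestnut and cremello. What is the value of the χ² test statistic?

With incomplete dominance, a heterozygote × heterozygote cross gives a 1:2:1 phenotypic ratio.
Expected counts for N = 692 under a 1:2:1 ratio (total parts = 4):
  chestnut: 692 × 1/4 = 173
  palomino: 692 × 2/4 = 346
  cremello: 692 × 1/4 = 173
χ² = Σ (O − E)² / E
  chestnut: (190 − 173)² / 173 = 1.6705
  palomino: (335 − 346)² / 346 = 0.3497
  cremello: (167 − 173)² / 173 = 0.2081
χ² = 1.6705 + 0.3497 + 0.2081 = 2.2283 ≈ 2.228

2.228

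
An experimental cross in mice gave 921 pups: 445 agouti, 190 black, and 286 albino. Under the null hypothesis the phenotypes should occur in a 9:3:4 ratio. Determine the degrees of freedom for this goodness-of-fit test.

2

A goodness-of-fit test with 3 phenotype classes has df = 3 − 1 = 2.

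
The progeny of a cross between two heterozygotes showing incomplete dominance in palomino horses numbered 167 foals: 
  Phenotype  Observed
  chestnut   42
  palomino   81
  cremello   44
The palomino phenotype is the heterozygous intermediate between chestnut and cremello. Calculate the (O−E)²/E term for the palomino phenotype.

0.075

With incomplete dominance, a heterozygote × heterozygote cross gives a 1:2:1 phenotypic ratio.
The 1:2:1 ratio has 4 parts, so with N = 167 the expected counts are:
  chestnut: 167 × 1/4 = 41.75
  palomino: 167 × 2/4 = 83.5
  cremello: 167 × 1/4 = 41.75
Contribution of palomino: (81 − 83.5)² / 83.5 = 0.0749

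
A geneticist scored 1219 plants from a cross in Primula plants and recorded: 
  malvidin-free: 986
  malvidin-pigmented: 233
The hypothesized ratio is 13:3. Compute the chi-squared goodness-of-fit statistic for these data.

Expected counts for N = 1219 under a 13:3 ratio (total parts = 16):
  malvidin-free: 1219 × 13/16 = 990.4375
  malvidin-pigmented: 1219 × 3/16 = 228.5625
χ² = Σ (O − E)² / E
  malvidin-free: (986 − 990.4375)² / 990.4375 = 0.0199
  malvidin-pigmented: (233 − 228.5625)² / 228.5625 = 0.0862
χ² = 0.0199 + 0.0862 = 0.1061 ≈ 0.106

0.106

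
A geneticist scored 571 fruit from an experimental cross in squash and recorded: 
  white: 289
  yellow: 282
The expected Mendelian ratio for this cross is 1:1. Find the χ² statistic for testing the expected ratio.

The 1:1 ratio has 2 parts, so with N = 571 the expected counts are:
  white: 571 × 1/2 = 285.5
  yellow: 571 × 1/2 = 285.5
χ² = Σ (O − E)² / E
  white: (289 − 285.5)² / 285.5 = 0.0429
  yellow: (282 − 285.5)² / 285.5 = 0.0429
χ² = 0.0429 + 0.0429 = 0.0858 ≈ 0.086

0.086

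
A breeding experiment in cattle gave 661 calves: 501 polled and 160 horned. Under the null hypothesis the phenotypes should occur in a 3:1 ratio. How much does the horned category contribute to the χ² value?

0.167

Under the 3:1 hypothesis (Σ ratio = 4, N = 661):
  polled: 661 × 3/4 = 495.75
  horned: 661 × 1/4 = 165.25
Contribution of horned: (160 − 165.25)² / 165.25 = 0.1668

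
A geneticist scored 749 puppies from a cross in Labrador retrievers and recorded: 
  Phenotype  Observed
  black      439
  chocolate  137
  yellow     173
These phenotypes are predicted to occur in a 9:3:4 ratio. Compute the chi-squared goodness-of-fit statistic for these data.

1.911

Total ratio parts = 16. Expected numbers out of 749:
  black: 749 × 9/16 = 421.3125
  chocolate: 749 × 3/16 = 140.4375
  yellow: 749 × 4/16 = 187.25
χ² = Σ (O − E)² / E
  black: (439 − 421.3125)² / 421.3125 = 0.7426
  chocolate: (137 − 140.4375)² / 140.4375 = 0.0841
  yellow: (173 − 187.25)² / 187.25 = 1.0844
χ² = 0.7426 + 0.0841 + 1.0844 = 1.9111 ≈ 1.911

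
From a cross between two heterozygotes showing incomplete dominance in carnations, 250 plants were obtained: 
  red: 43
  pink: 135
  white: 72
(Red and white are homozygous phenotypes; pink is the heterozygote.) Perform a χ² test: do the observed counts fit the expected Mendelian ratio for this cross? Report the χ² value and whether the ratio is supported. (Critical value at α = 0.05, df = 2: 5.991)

With incomplete dominance, a heterozygote × heterozygote cross gives a 1:2:1 phenotypic ratio.
Under the 1:2:1 hypothesis (Σ ratio = 4, N = 250):
  red: 250 × 1/4 = 62.5
  pink: 250 × 2/4 = 125
  white: 250 × 1/4 = 62.5
χ² = Σ (O − E)² / E
  red: (43 − 62.5)² / 62.5 = 6.0840
  pink: (135 − 125)² / 125 = 0.8000
  white: (72 − 62.5)² / 62.5 = 1.4440
χ² = 6.0840 + 0.8000 + 1.4440 = 8.328
Degrees of freedom = 3 − 1 = 2; critical value at α = 0.05 is 5.991.
Since 8.328 > 5.991, we reject the null hypothesis — the data do not fit the 1:2:1 ratio.

8.328; not consistent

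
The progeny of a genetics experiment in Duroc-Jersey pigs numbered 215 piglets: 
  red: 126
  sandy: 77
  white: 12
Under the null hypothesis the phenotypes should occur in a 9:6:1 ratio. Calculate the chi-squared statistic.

0.529

Total ratio parts = 16. Expected numbers out of 215:
  red: 215 × 9/16 = 120.9375
  sandy: 215 × 6/16 = 80.625
  white: 215 × 1/16 = 13.4375
χ² = Σ (O − E)² / E
  red: (126 − 120.9375)² / 120.9375 = 0.2119
  sandy: (77 − 80.625)² / 80.625 = 0.1630
  white: (12 − 13.4375)² / 13.4375 = 0.1538
χ² = 0.2119 + 0.1630 + 0.1538 = 0.5287 ≈ 0.529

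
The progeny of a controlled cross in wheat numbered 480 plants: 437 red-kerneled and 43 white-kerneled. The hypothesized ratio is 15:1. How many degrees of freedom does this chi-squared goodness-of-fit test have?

A goodness-of-fit test with 2 phenotype classes has df = 2 − 1 = 1.

1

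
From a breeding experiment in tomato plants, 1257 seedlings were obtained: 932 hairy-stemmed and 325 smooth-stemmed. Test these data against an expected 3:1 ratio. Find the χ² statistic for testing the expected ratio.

Expected counts for N = 1257 under a 3:1 ratio (total parts = 4):
  hairy-stemmed: 1257 × 3/4 = 942.75
  smooth-stemmed: 1257 × 1/4 = 314.25
χ² = Σ (O − E)² / E
  hairy-stemmed: (932 − 942.75)² / 942.75 = 0.1226
  smooth-stemmed: (325 − 314.25)² / 314.25 = 0.3677
χ² = 0.1226 + 0.3677 = 0.4903 ≈ 0.490

0.490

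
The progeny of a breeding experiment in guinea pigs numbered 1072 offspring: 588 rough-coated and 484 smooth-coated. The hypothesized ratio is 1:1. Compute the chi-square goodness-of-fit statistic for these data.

Under the 1:1 hypothesis (Σ ratio = 2, N = 1072):
  rough-coated: 1072 × 1/2 = 536
  smooth-coated: 1072 × 1/2 = 536
χ² = Σ (O − E)² / E
  rough-coated: (588 − 536)² / 536 = 5.0448
  smooth-coated: (484 − 536)² / 536 = 5.0448
χ² = 5.0448 + 5.0448 = 10.0896 ≈ 10.090

10.090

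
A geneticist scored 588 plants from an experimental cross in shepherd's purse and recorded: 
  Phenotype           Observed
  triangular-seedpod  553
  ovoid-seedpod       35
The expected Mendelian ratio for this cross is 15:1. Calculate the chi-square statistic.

Under the 15:1 hypothesis (Σ ratio = 16, N = 588):
  triangular-seedpod: 588 × 15/16 = 551.25
  ovoid-seedpod: 588 × 1/16 = 36.75
χ² = Σ (O − E)² / E
  triangular-seedpod: (553 − 551.25)² / 551.25 = 0.0056
  ovoid-seedpod: (35 − 36.75)² / 36.75 = 0.0833
χ² = 0.0056 + 0.0833 = 0.0889 ≈ 0.089

0.089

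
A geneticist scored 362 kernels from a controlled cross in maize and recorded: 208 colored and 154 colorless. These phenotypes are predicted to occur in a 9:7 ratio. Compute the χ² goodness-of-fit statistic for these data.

The 9:7 ratio has 16 parts, so with N = 362 the expected counts are:
  colored: 362 × 9/16 = 203.625
  colorless: 362 × 7/16 = 158.375
χ² = Σ (O − E)² / E
  colored: (208 − 203.625)² / 203.625 = 0.0940
  colorless: (154 − 158.375)² / 158.375 = 0.1209
χ² = 0.0940 + 0.1209 = 0.2149 ≈ 0.215

0.215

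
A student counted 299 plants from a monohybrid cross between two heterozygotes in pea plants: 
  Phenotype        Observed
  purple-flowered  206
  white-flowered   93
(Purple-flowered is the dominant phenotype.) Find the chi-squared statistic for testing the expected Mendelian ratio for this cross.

For a monohybrid cross between heterozygotes with complete dominance, the expected phenotypic ratio is 3:1.
Total ratio parts = 4. Expected numbers out of 299:
  purple-flowered: 299 × 3/4 = 224.25
  white-flowered: 299 × 1/4 = 74.75
χ² = Σ (O − E)² / E
  purple-flowered: (206 − 224.25)² / 224.25 = 1.4852
  white-flowered: (93 − 74.75)² / 74.75 = 4.4557
χ² = 1.4852 + 4.4557 = 5.9409 ≈ 5.941

5.941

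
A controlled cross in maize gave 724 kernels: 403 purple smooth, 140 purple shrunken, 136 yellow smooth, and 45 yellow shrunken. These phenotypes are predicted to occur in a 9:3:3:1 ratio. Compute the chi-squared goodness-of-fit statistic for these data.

0.179

Total ratio parts = 16. Expected numbers out of 724:
  purple smooth: 724 × 9/16 = 407.25
  purple shrunken: 724 × 3/16 = 135.75
  yellow smooth: 724 × 3/16 = 135.75
  yellow shrunken: 724 × 1/16 = 45.25
χ² = Σ (O − E)² / E
  purple smooth: (403 − 407.25)² / 407.25 = 0.0444
  purple shrunken: (140 − 135.75)² / 135.75 = 0.1331
  yellow smooth: (136 − 135.75)² / 135.75 = 0.0005
  yellow shrunken: (45 − 45.25)² / 45.25 = 0.0014
χ² = 0.0444 + 0.1331 + 0.0005 + 0.0014 = 0.1794 ≈ 0.179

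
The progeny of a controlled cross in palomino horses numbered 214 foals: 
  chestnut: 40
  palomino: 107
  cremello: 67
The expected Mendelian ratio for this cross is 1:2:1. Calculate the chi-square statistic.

Under the 1:2:1 hypothesis (Σ ratio = 4, N = 214):
  chestnut: 214 × 1/4 = 53.5
  palomino: 214 × 2/4 = 107
  cremello: 214 × 1/4 = 53.5
χ² = Σ (O − E)² / E
  chestnut: (40 − 53.5)² / 53.5 = 3.4065
  palomino: (107 − 107)² / 107 = 0.0000
  cremello: (67 − 53.5)² / 53.5 = 3.4065
χ² = 3.4065 + 0.0000 + 3.4065 = 6.813

6.813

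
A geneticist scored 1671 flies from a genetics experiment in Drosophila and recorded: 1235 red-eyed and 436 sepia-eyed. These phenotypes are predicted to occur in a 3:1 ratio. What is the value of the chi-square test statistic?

1.063

Under the 3:1 hypothesis (Σ ratio = 4, N = 1671):
  red-eyed: 1671 × 3/4 = 1253.25
  sepia-eyed: 1671 × 1/4 = 417.75
χ² = Σ (O − E)² / E
  red-eyed: (1235 − 1253.25)² / 1253.25 = 0.2658
  sepia-eyed: (436 − 417.75)² / 417.75 = 0.7973
χ² = 0.2658 + 0.7973 = 1.0631 ≈ 1.063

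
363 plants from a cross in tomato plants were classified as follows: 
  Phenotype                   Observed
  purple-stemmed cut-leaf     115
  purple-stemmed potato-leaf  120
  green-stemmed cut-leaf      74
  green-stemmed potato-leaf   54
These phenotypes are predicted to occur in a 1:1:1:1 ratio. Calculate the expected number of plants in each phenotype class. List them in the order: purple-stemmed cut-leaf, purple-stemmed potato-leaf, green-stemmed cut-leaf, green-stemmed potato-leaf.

90.75, 90.75, 90.75, 90.75

Expected counts for N = 363 under a 1:1:1:1 ratio (total parts = 4):
  purple-stemmed cut-leaf: 363 × 1/4 = 90.75
  purple-stemmed potato-leaf: 363 × 1/4 = 90.75
  green-stemmed cut-leaf: 363 × 1/4 = 90.75
  green-stemmed potato-leaf: 363 × 1/4 = 90.75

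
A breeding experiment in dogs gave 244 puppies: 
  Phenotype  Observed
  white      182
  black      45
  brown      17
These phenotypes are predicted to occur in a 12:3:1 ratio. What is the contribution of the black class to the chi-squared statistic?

0.012

Expected counts for N = 244 under a 12:3:1 ratio (total parts = 16):
  white: 244 × 12/16 = 183
  black: 244 × 3/16 = 45.75
  brown: 244 × 1/16 = 15.25
Contribution of black: (45 − 45.75)² / 45.75 = 0.0123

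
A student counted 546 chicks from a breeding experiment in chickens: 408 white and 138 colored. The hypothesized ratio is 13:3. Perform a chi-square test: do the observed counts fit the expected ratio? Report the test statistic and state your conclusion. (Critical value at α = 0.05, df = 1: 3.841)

15.258; not consistent

Total ratio parts = 16. Expected numbers out of 546:
  white: 546 × 13/16 = 443.625
  colored: 546 × 3/16 = 102.375
χ² = Σ (O − E)² / E
  white: (408 − 443.625)² / 443.625 = 2.8608
  colored: (138 − 102.375)² / 102.375 = 12.3970
χ² = 2.8608 + 12.3970 = 15.2578 ≈ 15.258
Degrees of freedom = 2 − 1 = 1; critical value at α = 0.05 is 3.841.
Since 15.258 > 3.841, we reject the null hypothesis — the data do not fit the 13:3 ratio.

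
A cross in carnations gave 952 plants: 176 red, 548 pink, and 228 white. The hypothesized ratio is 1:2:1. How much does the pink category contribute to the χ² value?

10.891

The 1:2:1 ratio has 4 parts, so with N = 952 the expected counts are:
  red: 952 × 1/4 = 238
  pink: 952 × 2/4 = 476
  white: 952 × 1/4 = 238
Contribution of pink: (548 − 476)² / 476 = 10.8908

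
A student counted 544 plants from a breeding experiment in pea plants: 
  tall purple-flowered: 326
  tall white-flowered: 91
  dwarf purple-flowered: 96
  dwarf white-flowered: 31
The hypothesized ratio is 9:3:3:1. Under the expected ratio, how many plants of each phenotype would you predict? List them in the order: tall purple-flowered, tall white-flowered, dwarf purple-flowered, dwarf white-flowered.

306, 102, 102, 34

The 9:3:3:1 ratio has 16 parts, so with N = 544 the expected counts are:
  tall purple-flowered: 544 × 9/16 = 306
  tall white-flowered: 544 × 3/16 = 102
  dwarf purple-flowered: 544 × 3/16 = 102
  dwarf white-flowered: 544 × 1/16 = 34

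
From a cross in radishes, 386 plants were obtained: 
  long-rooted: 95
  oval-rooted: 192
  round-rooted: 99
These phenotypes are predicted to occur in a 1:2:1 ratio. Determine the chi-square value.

0.093

The 1:2:1 ratio has 4 parts, so with N = 386 the expected counts are:
  long-rooted: 386 × 1/4 = 96.5
  oval-rooted: 386 × 2/4 = 193
  round-rooted: 386 × 1/4 = 96.5
χ² = Σ (O − E)² / E
  long-rooted: (95 − 96.5)² / 96.5 = 0.0233
  oval-rooted: (192 − 193)² / 193 = 0.0052
  round-rooted: (99 − 96.5)² / 96.5 = 0.0648
χ² = 0.0233 + 0.0052 + 0.0648 = 0.0933 ≈ 0.093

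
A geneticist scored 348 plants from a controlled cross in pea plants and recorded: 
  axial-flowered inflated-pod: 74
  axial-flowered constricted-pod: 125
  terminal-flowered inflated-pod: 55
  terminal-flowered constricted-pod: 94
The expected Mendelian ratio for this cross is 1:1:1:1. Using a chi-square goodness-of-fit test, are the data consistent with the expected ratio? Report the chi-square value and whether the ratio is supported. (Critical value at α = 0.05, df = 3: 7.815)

The 1:1:1:1 ratio has 4 parts, so with N = 348 the expected counts are:
  axial-flowered inflated-pod: 348 × 1/4 = 87
  axial-flowered constricted-pod: 348 × 1/4 = 87
  terminal-flowered inflated-pod: 348 × 1/4 = 87
  terminal-flowered constricted-pod: 348 × 1/4 = 87
χ² = Σ (O − E)² / E
  axial-flowered inflated-pod: (74 − 87)² / 87 = 1.9425
  axial-flowered constricted-pod: (125 − 87)² / 87 = 16.5977
  terminal-flowered inflated-pod: (55 − 87)² / 87 = 11.7701
  terminal-flowered constricted-pod: (94 − 87)² / 87 = 0.5632
χ² = 1.9425 + 16.5977 + 11.7701 + 0.5632 = 30.8735 ≈ 30.874
Degrees of freedom = 4 − 1 = 3; critical value at α = 0.05 is 7.815.
Since 30.874 > 7.815, we reject the null hypothesis — the data do not fit the 1:1:1:1 ratio.

30.874; not consistent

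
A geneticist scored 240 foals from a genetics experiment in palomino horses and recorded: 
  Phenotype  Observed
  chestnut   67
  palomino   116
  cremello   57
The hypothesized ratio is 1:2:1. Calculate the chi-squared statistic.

Under the 1:2:1 hypothesis (Σ ratio = 4, N = 240):
  chestnut: 240 × 1/4 = 60
  palomino: 240 × 2/4 = 120
  cremello: 240 × 1/4 = 60
χ² = Σ (O − E)² / E
  chestnut: (67 − 60)² / 60 = 0.8167
  palomino: (116 − 120)² / 120 = 0.1333
  cremello: (57 − 60)² / 60 = 0.1500
χ² = 0.8167 + 0.1333 + 0.1500 = 1.100

1.100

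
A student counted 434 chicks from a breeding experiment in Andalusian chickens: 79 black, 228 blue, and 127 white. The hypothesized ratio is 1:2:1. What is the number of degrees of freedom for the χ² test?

A goodness-of-fit test with 3 phenotype classes has df = 3 − 1 = 2.

2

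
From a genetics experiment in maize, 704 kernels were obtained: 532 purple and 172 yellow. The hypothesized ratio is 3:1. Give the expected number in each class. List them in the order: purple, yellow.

Total ratio parts = 4. Expected numbers out of 704:
  purple: 704 × 3/4 = 528
  yellow: 704 × 1/4 = 176

528, 176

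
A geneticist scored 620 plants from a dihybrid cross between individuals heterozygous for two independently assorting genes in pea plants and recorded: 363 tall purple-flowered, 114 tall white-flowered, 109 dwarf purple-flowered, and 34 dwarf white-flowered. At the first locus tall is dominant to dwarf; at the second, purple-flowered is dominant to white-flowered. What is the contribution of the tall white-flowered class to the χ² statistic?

0.044

A dihybrid F₂ with independent assortment and complete dominance at both loci gives a 9:3:3:1 phenotypic ratio.
The 9:3:3:1 ratio has 16 parts, so with N = 620 the expected counts are:
  tall purple-flowered: 620 × 9/16 = 348.75
  tall white-flowered: 620 × 3/16 = 116.25
  dwarf purple-flowered: 620 × 3/16 = 116.25
  dwarf white-flowered: 620 × 1/16 = 38.75
Contribution of tall white-flowered: (114 − 116.25)² / 116.25 = 0.0435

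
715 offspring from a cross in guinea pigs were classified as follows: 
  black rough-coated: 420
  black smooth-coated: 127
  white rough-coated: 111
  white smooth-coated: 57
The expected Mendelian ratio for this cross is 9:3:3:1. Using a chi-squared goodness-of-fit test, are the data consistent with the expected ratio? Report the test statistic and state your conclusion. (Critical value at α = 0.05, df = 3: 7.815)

8.521; not consistent

Total ratio parts = 16. Expected numbers out of 715:
  black rough-coated: 715 × 9/16 = 402.1875
  black smooth-coated: 715 × 3/16 = 134.0625
  white rough-coated: 715 × 3/16 = 134.0625
  white smooth-coated: 715 × 1/16 = 44.6875
χ² = Σ (O − E)² / E
  black rough-coated: (420 − 402.1875)² / 402.1875 = 0.7889
  black smooth-coated: (127 − 134.0625)² / 134.0625 = 0.3721
  white rough-coated: (111 − 134.0625)² / 134.0625 = 3.9674
  white smooth-coated: (57 − 44.6875)² / 44.6875 = 3.3924
χ² = 0.7889 + 0.3721 + 3.9674 + 3.3924 = 8.5208 ≈ 8.521
Degrees of freedom = 4 − 1 = 3; critical value at α = 0.05 is 7.815.
Since 8.521 > 7.815, we reject the null hypothesis — the data do not fit the 9:3:3:1 ratio.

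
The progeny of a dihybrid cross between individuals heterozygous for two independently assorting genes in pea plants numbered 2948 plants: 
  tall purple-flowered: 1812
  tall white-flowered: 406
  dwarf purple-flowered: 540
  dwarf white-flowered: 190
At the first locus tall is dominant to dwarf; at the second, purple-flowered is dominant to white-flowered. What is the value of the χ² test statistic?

53.690

A dihybrid F₂ with independent assortment and complete dominance at both loci gives a 9:3:3:1 phenotypic ratio.
Total ratio parts = 16. Expected numbers out of 2948:
  tall purple-flowered: 2948 × 9/16 = 1658.25
  tall white-flowered: 2948 × 3/16 = 552.75
  dwarf purple-flowered: 2948 × 3/16 = 552.75
  dwarf white-flowered: 2948 × 1/16 = 184.25
χ² = Σ (O − E)² / E
  tall purple-flowered: (1812 − 1658.25)² / 1658.25 = 14.2554
  tall white-flowered: (406 − 552.75)² / 552.75 = 38.9608
  dwarf purple-flowered: (540 − 552.75)² / 552.75 = 0.2941
  dwarf white-flowered: (190 − 184.25)² / 184.25 = 0.1794
χ² = 14.2554 + 38.9608 + 0.2941 + 0.1794 = 53.6897 ≈ 53.690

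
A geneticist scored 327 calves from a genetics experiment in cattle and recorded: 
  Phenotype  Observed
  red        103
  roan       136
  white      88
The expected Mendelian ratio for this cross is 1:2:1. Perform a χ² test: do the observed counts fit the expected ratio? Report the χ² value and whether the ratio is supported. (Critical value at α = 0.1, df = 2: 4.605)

The 1:2:1 ratio has 4 parts, so with N = 327 the expected counts are:
  red: 327 × 1/4 = 81.75
  roan: 327 × 2/4 = 163.5
  white: 327 × 1/4 = 81.75
χ² = Σ (O − E)² / E
  red: (103 − 81.75)² / 81.75 = 5.5237
  roan: (136 − 163.5)² / 163.5 = 4.6254
  white: (88 − 81.75)² / 81.75 = 0.4778
χ² = 5.5237 + 4.6254 + 0.4778 = 10.6269 ≈ 10.627
Degrees of freedom = 3 − 1 = 2; critical value at α = 0.1 is 4.605.
Since 10.627 > 4.605, we reject the null hypothesis — the data do not fit the 1:2:1 ratio.

10.627; not consistent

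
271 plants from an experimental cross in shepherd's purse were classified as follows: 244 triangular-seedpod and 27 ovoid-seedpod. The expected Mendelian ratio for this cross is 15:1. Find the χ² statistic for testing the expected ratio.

Total ratio parts = 16. Expected numbers out of 271:
  triangular-seedpod: 271 × 15/16 = 254.0625
  ovoid-seedpod: 271 × 1/16 = 16.9375
χ² = Σ (O − E)² / E
  triangular-seedpod: (244 − 254.0625)² / 254.0625 = 0.3985
  ovoid-seedpod: (27 − 16.9375)² / 16.9375 = 5.9781
χ² = 0.3985 + 5.9781 = 6.3766 ≈ 6.377

6.377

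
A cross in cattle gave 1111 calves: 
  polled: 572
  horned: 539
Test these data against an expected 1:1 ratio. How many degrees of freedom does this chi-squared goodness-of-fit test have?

1

A goodness-of-fit test with 2 phenotype classes has df = 2 − 1 = 1.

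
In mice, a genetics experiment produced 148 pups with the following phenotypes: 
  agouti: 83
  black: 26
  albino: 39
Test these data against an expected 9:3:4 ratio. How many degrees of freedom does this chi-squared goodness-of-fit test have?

2

A goodness-of-fit test with 3 phenotype classes has df = 3 − 1 = 2.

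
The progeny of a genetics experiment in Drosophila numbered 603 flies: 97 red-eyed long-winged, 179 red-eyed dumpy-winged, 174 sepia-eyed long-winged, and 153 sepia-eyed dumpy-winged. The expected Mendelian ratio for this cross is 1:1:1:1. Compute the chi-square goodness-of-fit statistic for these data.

The 1:1:1:1 ratio has 4 parts, so with N = 603 the expected counts are:
  red-eyed long-winged: 603 × 1/4 = 150.75
  red-eyed dumpy-winged: 603 × 1/4 = 150.75
  sepia-eyed long-winged: 603 × 1/4 = 150.75
  sepia-eyed dumpy-winged: 603 × 1/4 = 150.75
χ² = Σ (O − E)² / E
  red-eyed long-winged: (97 − 150.75)² / 150.75 = 19.1646
  red-eyed dumpy-winged: (179 − 150.75)² / 150.75 = 5.2939
  sepia-eyed long-winged: (174 − 150.75)² / 150.75 = 3.5858
  sepia-eyed dumpy-winged: (153 − 150.75)² / 150.75 = 0.0336
χ² = 19.1646 + 5.2939 + 3.5858 + 0.0336 = 28.0779 ≈ 28.078

28.078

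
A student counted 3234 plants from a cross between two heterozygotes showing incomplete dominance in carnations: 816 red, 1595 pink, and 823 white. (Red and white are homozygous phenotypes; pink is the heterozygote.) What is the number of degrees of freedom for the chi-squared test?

With incomplete dominance, a heterozygote × heterozygote cross gives a 1:2:1 phenotypic ratio.
A goodness-of-fit test with 3 phenotype classes has df = 3 − 1 = 2.

2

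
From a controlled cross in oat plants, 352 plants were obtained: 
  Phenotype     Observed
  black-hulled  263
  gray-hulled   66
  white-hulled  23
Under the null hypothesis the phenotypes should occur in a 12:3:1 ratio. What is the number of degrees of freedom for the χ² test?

A goodness-of-fit test with 3 phenotype classes has df = 3 − 1 = 2.

2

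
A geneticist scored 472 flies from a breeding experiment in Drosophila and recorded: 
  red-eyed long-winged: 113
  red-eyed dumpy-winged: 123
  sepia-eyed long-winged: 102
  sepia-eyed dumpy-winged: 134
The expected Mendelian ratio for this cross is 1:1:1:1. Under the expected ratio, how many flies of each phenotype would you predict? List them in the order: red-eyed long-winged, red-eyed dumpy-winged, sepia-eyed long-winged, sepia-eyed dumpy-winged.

118, 118, 118, 118

Total ratio parts = 4. Expected numbers out of 472:
  red-eyed long-winged: 472 × 1/4 = 118
  red-eyed dumpy-winged: 472 × 1/4 = 118
  sepia-eyed long-winged: 472 × 1/4 = 118
  sepia-eyed dumpy-winged: 472 × 1/4 = 118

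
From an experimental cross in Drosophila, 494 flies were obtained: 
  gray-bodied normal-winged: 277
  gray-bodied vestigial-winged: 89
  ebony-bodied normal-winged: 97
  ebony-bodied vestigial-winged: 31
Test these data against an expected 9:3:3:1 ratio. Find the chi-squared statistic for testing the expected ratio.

Under the 9:3:3:1 hypothesis (Σ ratio = 16, N = 494):
  gray-bodied normal-winged: 494 × 9/16 = 277.875
  gray-bodied vestigial-winged: 494 × 3/16 = 92.625
  ebony-bodied normal-winged: 494 × 3/16 = 92.625
  ebony-bodied vestigial-winged: 494 × 1/16 = 30.875
χ² = Σ (O − E)² / E
  gray-bodied normal-winged: (277 − 277.875)² / 277.875 = 0.0028
  gray-bodied vestigial-winged: (89 − 92.625)² / 92.625 = 0.1419
  ebony-bodied normal-winged: (97 − 92.625)² / 92.625 = 0.2066
  ebony-bodied vestigial-winged: (31 − 30.875)² / 30.875 = 0.0005
χ² = 0.0028 + 0.1419 + 0.2066 + 0.0005 = 0.3518 ≈ 0.352

0.352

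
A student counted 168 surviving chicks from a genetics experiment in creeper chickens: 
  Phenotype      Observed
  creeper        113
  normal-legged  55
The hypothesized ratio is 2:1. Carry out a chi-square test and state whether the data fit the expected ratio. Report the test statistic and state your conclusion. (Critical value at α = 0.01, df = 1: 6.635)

The 2:1 ratio has 3 parts, so with N = 168 the expected counts are:
  creeper: 168 × 2/3 = 112
  normal-legged: 168 × 1/3 = 56
χ² = Σ (O − E)² / E
  creeper: (113 − 112)² / 112 = 0.0089
  normal-legged: (55 − 56)² / 56 = 0.0179
χ² = 0.0089 + 0.0179 = 0.0268 ≈ 0.027
Degrees of freedom = 2 − 1 = 1; critical value at α = 0.01 is 6.635.
Since 0.027 < 6.635, we fail to reject the null hypothesis — the data are consistent with the 2:1 ratio.

0.027; consistent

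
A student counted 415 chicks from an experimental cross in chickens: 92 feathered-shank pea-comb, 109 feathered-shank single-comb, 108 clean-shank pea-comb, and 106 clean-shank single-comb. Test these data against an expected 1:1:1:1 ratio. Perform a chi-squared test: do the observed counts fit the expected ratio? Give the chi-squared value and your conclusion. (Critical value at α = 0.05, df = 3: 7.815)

Expected counts for N = 415 under a 1:1:1:1 ratio (total parts = 4):
  feathered-shank pea-comb: 415 × 1/4 = 103.75
  feathered-shank single-comb: 415 × 1/4 = 103.75
  clean-shank pea-comb: 415 × 1/4 = 103.75
  clean-shank single-comb: 415 × 1/4 = 103.75
χ² = Σ (O − E)² / E
  feathered-shank pea-comb: (92 − 103.75)² / 103.75 = 1.3307
  feathered-shank single-comb: (109 − 103.75)² / 103.75 = 0.2657
  clean-shank pea-comb: (108 − 103.75)² / 103.75 = 0.1741
  clean-shank single-comb: (106 − 103.75)² / 103.75 = 0.0488
χ² = 1.3307 + 0.2657 + 0.1741 + 0.0488 = 1.8193 ≈ 1.819
Degrees of freedom = 4 − 1 = 3; critical value at α = 0.05 is 7.815.
Since 1.819 < 7.815, we fail to reject the null hypothesis — the data are consistent with the 1:1:1:1 ratio.

1.819; consistent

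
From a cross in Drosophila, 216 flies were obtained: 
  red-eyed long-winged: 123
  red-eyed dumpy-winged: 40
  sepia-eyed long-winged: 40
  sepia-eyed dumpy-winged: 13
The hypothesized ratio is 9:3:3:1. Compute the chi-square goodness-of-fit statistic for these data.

Expected counts for N = 216 under a 9:3:3:1 ratio (total parts = 16):
  red-eyed long-winged: 216 × 9/16 = 121.5
  red-eyed dumpy-winged: 216 × 3/16 = 40.5
  sepia-eyed long-winged: 216 × 3/16 = 40.5
  sepia-eyed dumpy-winged: 216 × 1/16 = 13.5
χ² = Σ (O − E)² / E
  red-eyed long-winged: (123 − 121.5)² / 121.5 = 0.0185
  red-eyed dumpy-winged: (40 − 40.5)² / 40.5 = 0.0062
  sepia-eyed long-winged: (40 − 40.5)² / 40.5 = 0.0062
  sepia-eyed dumpy-winged: (13 − 13.5)² / 13.5 = 0.0185
χ² = 0.0185 + 0.0062 + 0.0062 + 0.0185 = 0.0494 ≈ 0.049

0.049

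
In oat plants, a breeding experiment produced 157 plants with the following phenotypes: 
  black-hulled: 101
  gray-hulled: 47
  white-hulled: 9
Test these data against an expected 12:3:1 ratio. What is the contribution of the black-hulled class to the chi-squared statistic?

2.383

The 12:3:1 ratio has 16 parts, so with N = 157 the expected counts are:
  black-hulled: 157 × 12/16 = 117.75
  gray-hulled: 157 × 3/16 = 29.4375
  white-hulled: 157 × 1/16 = 9.8125
Contribution of black-hulled: (101 − 117.75)² / 117.75 = 2.3827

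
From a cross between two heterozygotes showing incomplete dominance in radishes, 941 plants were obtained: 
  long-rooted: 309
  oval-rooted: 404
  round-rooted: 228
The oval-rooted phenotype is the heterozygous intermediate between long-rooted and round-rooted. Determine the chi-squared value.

32.743

With incomplete dominance, a heterozygote × heterozygote cross gives a 1:2:1 phenotypic ratio.
The 1:2:1 ratio has 4 parts, so with N = 941 the expected counts are:
  long-rooted: 941 × 1/4 = 235.25
  oval-rooted: 941 × 2/4 = 470.5
  round-rooted: 941 × 1/4 = 235.25
χ² = Σ (O − E)² / E
  long-rooted: (309 − 235.25)² / 235.25 = 23.1204
  oval-rooted: (404 − 470.5)² / 470.5 = 9.3990
  round-rooted: (228 − 235.25)² / 235.25 = 0.2234
χ² = 23.1204 + 9.3990 + 0.2234 = 32.7428 ≈ 32.743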